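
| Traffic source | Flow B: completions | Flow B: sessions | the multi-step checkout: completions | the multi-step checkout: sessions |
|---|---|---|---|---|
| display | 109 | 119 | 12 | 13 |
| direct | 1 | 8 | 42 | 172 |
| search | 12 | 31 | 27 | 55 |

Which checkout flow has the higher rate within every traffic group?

Display: Flow B 109/119 = 91.6%, the multi-step checkout 12/13 = 92.3% → the multi-step checkout
Direct: Flow B 1/8 = 12.5%, the multi-step checkout 42/172 = 24.4% → the multi-step checkout
Search: Flow B 12/31 = 38.7%, the multi-step checkout 27/55 = 49.1% → the multi-step checkout
The multi-step checkout has the higher rate in all 3 groups.

the multi-step checkout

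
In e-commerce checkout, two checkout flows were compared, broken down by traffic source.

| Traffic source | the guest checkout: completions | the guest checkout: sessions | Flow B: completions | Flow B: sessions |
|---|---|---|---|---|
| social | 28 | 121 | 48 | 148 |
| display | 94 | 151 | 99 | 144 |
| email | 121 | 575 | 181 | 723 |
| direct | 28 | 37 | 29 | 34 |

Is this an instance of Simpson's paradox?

Social: the guest checkout 28/121 = 23.1%, Flow B 48/148 = 32.4% → Flow B
Display: the guest checkout 94/151 = 62.3%, Flow B 99/144 = 68.8% → Flow B
Email: the guest checkout 121/575 = 21.0%, Flow B 181/723 = 25.0% → Flow B
Direct: the guest checkout 28/37 = 75.7%, Flow B 29/34 = 85.3% → Flow B
Overall: the guest checkout 271/884 = 30.7%, Flow B 357/1049 = 34.0% → Flow B
Flow B wins overall and in every traffic group — no reversal.

No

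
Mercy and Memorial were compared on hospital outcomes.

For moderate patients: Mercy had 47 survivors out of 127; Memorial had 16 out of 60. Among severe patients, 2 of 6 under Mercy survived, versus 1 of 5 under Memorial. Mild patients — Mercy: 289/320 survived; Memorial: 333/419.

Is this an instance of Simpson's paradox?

Moderate: Mercy 47/127 = 37.0%, Memorial 16/60 = 26.7% → Mercy
Severe: Mercy 2/6 = 33.3%, Memorial 1/5 = 20.0% → Mercy
Mild: Mercy 289/320 = 90.3%, Memorial 333/419 = 79.5% → Mercy
Overall: Mercy 338/453 = 74.6%, Memorial 350/484 = 72.3% → Mercy
Mercy wins overall and in every case group — no reversal.

No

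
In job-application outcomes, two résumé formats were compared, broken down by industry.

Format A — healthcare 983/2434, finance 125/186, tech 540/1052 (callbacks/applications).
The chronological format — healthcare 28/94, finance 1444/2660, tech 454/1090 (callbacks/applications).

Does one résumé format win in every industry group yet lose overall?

Healthcare: Format A 983/2434 = 40.4%, the chronological format 28/94 = 29.8% → Format A
Finance: Format A 125/186 = 67.2%, the chronological format 1444/2660 = 54.3% → Format A
Tech: Format A 540/1052 = 51.3%, the chronological format 454/1090 = 41.7% → Format A
Overall: Format A 1648/3672 = 44.9%, the chronological format 1926/3844 = 50.1% → the chronological format
Format A wins each industry group but the chronological format wins overall — the comparison reverses. Format A's applications skew toward healthcare, which has a lower base rate.

Yes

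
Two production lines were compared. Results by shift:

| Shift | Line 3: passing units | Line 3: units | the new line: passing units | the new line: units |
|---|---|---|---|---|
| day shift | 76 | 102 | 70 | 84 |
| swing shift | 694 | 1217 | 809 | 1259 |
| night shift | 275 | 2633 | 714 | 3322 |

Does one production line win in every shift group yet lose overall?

No

Day shift: Line 3 76/102 = 74.5%, the new line 70/84 = 83.3% → the new line
Swing shift: Line 3 694/1217 = 57.0%, the new line 809/1259 = 64.3% → the new line
Night shift: Line 3 275/2633 = 10.4%, the new line 714/3322 = 21.5% → the new line
Overall: Line 3 1045/3952 = 26.4%, the new line 1593/4665 = 34.1% → the new line
The new line wins overall and in every shift group — no reversal.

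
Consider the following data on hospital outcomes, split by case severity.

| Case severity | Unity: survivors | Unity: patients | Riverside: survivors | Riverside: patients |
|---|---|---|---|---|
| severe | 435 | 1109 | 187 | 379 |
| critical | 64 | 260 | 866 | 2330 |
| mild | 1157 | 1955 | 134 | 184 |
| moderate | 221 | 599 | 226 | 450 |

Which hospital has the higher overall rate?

Severe: Unity 435/1109 = 39.2%, Riverside 187/379 = 49.3% → Riverside
Critical: Unity 64/260 = 24.6%, Riverside 866/2330 = 37.2% → Riverside
Mild: Unity 1157/1955 = 59.2%, Riverside 134/184 = 72.8% → Riverside
Moderate: Unity 221/599 = 36.9%, Riverside 226/450 = 50.2% → Riverside
Overall: Unity 1877/3923 = 47.8%, Riverside 1413/3343 = 42.3% → Unity
(Riverside wins every case group but Unity wins overall — Riverside's patients skew toward the low-rate critical group.)

Unity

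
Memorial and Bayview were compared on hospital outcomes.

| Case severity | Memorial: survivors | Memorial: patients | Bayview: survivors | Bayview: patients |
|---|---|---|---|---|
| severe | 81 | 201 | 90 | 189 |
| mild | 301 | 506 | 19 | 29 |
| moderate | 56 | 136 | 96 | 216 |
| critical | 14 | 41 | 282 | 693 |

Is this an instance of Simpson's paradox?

Yes

Severe: Memorial 81/201 = 40.3%, Bayview 90/189 = 47.6% → Bayview
Mild: Memorial 301/506 = 59.5%, Bayview 19/29 = 65.5% → Bayview
Moderate: Memorial 56/136 = 41.2%, Bayview 96/216 = 44.4% → Bayview
Critical: Memorial 14/41 = 34.1%, Bayview 282/693 = 40.7% → Bayview
Overall: Memorial 452/884 = 51.1%, Bayview 487/1127 = 43.2% → Memorial
Bayview wins each case group but Memorial wins overall — the comparison reverses. Bayview's patients skew toward critical, which has a lower base rate.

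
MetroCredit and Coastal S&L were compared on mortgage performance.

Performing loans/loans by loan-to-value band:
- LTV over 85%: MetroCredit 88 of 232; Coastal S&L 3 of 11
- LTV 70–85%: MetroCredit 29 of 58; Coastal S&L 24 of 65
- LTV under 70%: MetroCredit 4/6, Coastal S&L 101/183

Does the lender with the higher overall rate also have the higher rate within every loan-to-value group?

No

LTV over 85%: MetroCredit 88/232 = 37.9%, Coastal S&L 3/11 = 27.3% → MetroCredit
LTV 70–85%: MetroCredit 29/58 = 50.0%, Coastal S&L 24/65 = 36.9% → MetroCredit
LTV under 70%: MetroCredit 4/6 = 66.7%, Coastal S&L 101/183 = 55.2% → MetroCredit
Overall: MetroCredit 121/296 = 40.9%, Coastal S&L 128/259 = 49.4% → Coastal S&L
MetroCredit wins each loan-to-value group but Coastal S&L wins overall — the comparison reverses. MetroCredit's loans skew toward LTV over 85%, which has a lower base rate.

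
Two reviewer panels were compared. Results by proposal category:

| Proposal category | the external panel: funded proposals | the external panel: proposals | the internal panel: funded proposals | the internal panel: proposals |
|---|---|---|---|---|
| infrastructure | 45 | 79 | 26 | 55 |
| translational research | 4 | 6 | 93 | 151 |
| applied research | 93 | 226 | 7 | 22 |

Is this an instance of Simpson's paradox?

Infrastructure: the external panel 45/79 = 57.0%, the internal panel 26/55 = 47.3% → the external panel
Translational research: the external panel 4/6 = 66.7%, the internal panel 93/151 = 61.6% → the external panel
Applied research: the external panel 93/226 = 41.2%, the internal panel 7/22 = 31.8% → the external panel
Overall: the external panel 142/311 = 45.7%, the internal panel 126/228 = 55.3% → the internal panel
The external panel wins each proposal group but the internal panel wins overall — the comparison reverses. The external panel's proposals skew toward applied research, which has a lower base rate.

Yes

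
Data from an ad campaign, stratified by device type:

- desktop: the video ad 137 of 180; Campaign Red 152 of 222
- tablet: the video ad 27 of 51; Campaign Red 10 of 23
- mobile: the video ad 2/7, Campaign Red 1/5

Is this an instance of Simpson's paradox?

Desktop: the video ad 137/180 = 76.1%, Campaign Red 152/222 = 68.5% → the video ad
Tablet: the video ad 27/51 = 52.9%, Campaign Red 10/23 = 43.5% → the video ad
Mobile: the video ad 2/7 = 28.6%, Campaign Red 1/5 = 20.0% → the video ad
Overall: the video ad 166/238 = 69.7%, Campaign Red 163/250 = 65.2% → the video ad
The video ad wins overall and in every device group — no reversal.

No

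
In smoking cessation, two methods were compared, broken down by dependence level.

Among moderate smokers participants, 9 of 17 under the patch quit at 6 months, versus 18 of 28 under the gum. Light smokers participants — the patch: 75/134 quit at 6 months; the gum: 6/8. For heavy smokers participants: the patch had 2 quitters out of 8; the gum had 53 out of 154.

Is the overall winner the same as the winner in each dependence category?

No

Moderate smokers: the patch 9/17 = 52.9%, the gum 18/28 = 64.3% → the gum
Light smokers: the patch 75/134 = 56.0%, the gum 6/8 = 75.0% → the gum
Heavy smokers: the patch 2/8 = 25.0%, the gum 53/154 = 34.4% → the gum
Overall: the patch 86/159 = 54.1%, the gum 77/190 = 40.5% → the patch
The gum wins each dependence group but the patch wins overall — the comparison reverses. The gum's participants skew toward heavy smokers, which has a lower base rate.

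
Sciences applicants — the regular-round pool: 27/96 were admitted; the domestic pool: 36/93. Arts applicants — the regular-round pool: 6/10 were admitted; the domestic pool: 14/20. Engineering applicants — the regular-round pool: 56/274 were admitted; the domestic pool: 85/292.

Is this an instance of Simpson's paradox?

No

Sciences: the regular-round pool 27/96 = 28.1%, the domestic pool 36/93 = 38.7% → the domestic pool
Arts: the regular-round pool 6/10 = 60.0%, the domestic pool 14/20 = 70.0% → the domestic pool
Engineering: the regular-round pool 56/274 = 20.4%, the domestic pool 85/292 = 29.1% → the domestic pool
Overall: the regular-round pool 89/380 = 23.4%, the domestic pool 135/405 = 33.3% → the domestic pool
The domestic pool wins overall and in every department group — no reversal.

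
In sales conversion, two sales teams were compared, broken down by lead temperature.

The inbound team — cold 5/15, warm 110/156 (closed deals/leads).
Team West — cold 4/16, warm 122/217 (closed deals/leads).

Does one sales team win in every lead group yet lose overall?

No

Cold: the inbound team 5/15 = 33.3%, Team West 4/16 = 25.0% → the inbound team
Warm: the inbound team 110/156 = 70.5%, Team West 122/217 = 56.2% → the inbound team
Overall: the inbound team 115/171 = 67.3%, Team West 126/233 = 54.1% → the inbound team
The inbound team wins overall and in every lead group — no reversal.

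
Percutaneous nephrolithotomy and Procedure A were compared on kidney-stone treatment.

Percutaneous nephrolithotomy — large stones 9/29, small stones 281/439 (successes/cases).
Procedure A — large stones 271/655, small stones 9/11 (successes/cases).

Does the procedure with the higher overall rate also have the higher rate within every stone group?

No

Large stones: percutaneous nephrolithotomy 9/29 = 31.0%, Procedure A 271/655 = 41.4% → Procedure A
Small stones: percutaneous nephrolithotomy 281/439 = 64.0%, Procedure A 9/11 = 81.8% → Procedure A
Overall: percutaneous nephrolithotomy 290/468 = 62.0%, Procedure A 280/666 = 42.0% → percutaneous nephrolithotomy
Procedure A wins each stone group but percutaneous nephrolithotomy wins overall — the comparison reverses. Procedure A's cases skew toward large stones, which has a lower base rate.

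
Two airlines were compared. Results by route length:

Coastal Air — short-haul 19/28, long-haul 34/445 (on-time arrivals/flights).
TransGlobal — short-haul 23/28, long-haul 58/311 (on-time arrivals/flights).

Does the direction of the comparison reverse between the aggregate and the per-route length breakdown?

Short-haul: Coastal Air 19/28 = 67.9%, TransGlobal 23/28 = 82.1% → TransGlobal
Long-haul: Coastal Air 34/445 = 7.6%, TransGlobal 58/311 = 18.6% → TransGlobal
Overall: Coastal Air 53/473 = 11.2%, TransGlobal 81/339 = 23.9% → TransGlobal
TransGlobal wins overall and in every route group — no reversal.

No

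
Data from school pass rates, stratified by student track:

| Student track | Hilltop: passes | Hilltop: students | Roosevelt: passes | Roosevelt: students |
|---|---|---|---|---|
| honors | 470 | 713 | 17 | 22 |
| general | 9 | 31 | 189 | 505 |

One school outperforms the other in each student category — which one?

Roosevelt

Honors: Hilltop 470/713 = 65.9%, Roosevelt 17/22 = 77.3% → Roosevelt
General: Hilltop 9/31 = 29.0%, Roosevelt 189/505 = 37.4% → Roosevelt
Roosevelt has the higher rate in both groups.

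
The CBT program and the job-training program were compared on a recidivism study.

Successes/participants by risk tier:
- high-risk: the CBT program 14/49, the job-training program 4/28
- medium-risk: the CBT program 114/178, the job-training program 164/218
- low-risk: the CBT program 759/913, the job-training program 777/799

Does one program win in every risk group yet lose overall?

No

High-risk: the CBT program 14/49 = 28.6%, the job-training program 4/28 = 14.3% → the CBT program
Medium-risk: the CBT program 114/178 = 64.0%, the job-training program 164/218 = 75.2% → the job-training program
Low-risk: the CBT program 759/913 = 83.1%, the job-training program 777/799 = 97.2% → the job-training program
Overall: the CBT program 887/1140 = 77.8%, the job-training program 945/1045 = 90.4% → the job-training program
Neither sweeps: the CBT program wins 1 of 3 groups, the job-training program wins 2. The job-training program wins overall but not every group — no Simpson reversal.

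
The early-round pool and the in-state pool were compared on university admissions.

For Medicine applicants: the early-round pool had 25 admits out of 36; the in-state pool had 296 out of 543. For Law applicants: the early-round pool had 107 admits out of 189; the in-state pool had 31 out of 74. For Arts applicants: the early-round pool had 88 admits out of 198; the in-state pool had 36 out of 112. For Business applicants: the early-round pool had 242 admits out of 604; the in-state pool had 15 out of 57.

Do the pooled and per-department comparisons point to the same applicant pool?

Medicine: the early-round pool 25/36 = 69.4%, the in-state pool 296/543 = 54.5% → the early-round pool
Law: the early-round pool 107/189 = 56.6%, the in-state pool 31/74 = 41.9% → the early-round pool
Arts: the early-round pool 88/198 = 44.4%, the in-state pool 36/112 = 32.1% → the early-round pool
Business: the early-round pool 242/604 = 40.1%, the in-state pool 15/57 = 26.3% → the early-round pool
Overall: the early-round pool 462/1027 = 45.0%, the in-state pool 378/786 = 48.1% → the in-state pool
The early-round pool wins each department group but the in-state pool wins overall — the comparison reverses. The early-round pool's applicants skew toward Business, which has a lower base rate.

No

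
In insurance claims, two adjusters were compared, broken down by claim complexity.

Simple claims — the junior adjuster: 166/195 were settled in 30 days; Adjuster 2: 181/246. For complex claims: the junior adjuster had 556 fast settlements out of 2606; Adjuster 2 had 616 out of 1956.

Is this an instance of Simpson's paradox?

No

Simple: the junior adjuster 166/195 = 85.1%, Adjuster 2 181/246 = 73.6% → the junior adjuster
Complex: the junior adjuster 556/2606 = 21.3%, Adjuster 2 616/1956 = 31.5% → Adjuster 2
Overall: the junior adjuster 722/2801 = 25.8%, Adjuster 2 797/2202 = 36.2% → Adjuster 2
Neither sweeps: the junior adjuster wins 1 of 2 groups, Adjuster 2 wins 1. Adjuster 2 wins overall but not every group — no Simpson reversal.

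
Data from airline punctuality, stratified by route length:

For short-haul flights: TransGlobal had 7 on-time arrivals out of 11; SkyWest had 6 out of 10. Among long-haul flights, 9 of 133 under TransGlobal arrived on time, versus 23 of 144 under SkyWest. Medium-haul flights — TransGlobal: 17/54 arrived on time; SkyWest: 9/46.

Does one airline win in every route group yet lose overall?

Short-haul: TransGlobal 7/11 = 63.6%, SkyWest 6/10 = 60.0% → TransGlobal
Long-haul: TransGlobal 9/133 = 6.8%, SkyWest 23/144 = 16.0% → SkyWest
Medium-haul: TransGlobal 17/54 = 31.5%, SkyWest 9/46 = 19.6% → TransGlobal
Overall: TransGlobal 33/198 = 16.7%, SkyWest 38/200 = 19.0% → SkyWest
Neither sweeps: TransGlobal wins 2 of 3 groups, SkyWest wins 1. SkyWest wins overall but not every group — no Simpson reversal.

No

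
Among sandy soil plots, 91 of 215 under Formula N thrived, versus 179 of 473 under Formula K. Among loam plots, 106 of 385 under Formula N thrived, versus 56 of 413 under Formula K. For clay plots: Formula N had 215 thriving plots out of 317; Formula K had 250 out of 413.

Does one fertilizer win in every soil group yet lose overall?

No

Sandy soil: Formula N 91/215 = 42.3%, Formula K 179/473 = 37.8% → Formula N
Loam: Formula N 106/385 = 27.5%, Formula K 56/413 = 13.6% → Formula N
Clay: Formula N 215/317 = 67.8%, Formula K 250/413 = 60.5% → Formula N
Overall: Formula N 412/917 = 44.9%, Formula K 485/1299 = 37.3% → Formula N
Formula N wins overall and in every soil group — no reversal.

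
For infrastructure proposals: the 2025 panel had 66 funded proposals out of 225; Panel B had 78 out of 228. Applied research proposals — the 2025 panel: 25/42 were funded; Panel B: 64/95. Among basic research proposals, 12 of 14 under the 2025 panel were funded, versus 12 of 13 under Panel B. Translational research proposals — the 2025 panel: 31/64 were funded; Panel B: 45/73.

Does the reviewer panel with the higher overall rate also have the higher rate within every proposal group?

Yes

Infrastructure: the 2025 panel 66/225 = 29.3%, Panel B 78/228 = 34.2% → Panel B
Applied research: the 2025 panel 25/42 = 59.5%, Panel B 64/95 = 67.4% → Panel B
Basic research: the 2025 panel 12/14 = 85.7%, Panel B 12/13 = 92.3% → Panel B
Translational research: the 2025 panel 31/64 = 48.4%, Panel B 45/73 = 61.6% → Panel B
Overall: the 2025 panel 134/345 = 38.8%, Panel B 199/409 = 48.7% → Panel B
Panel B wins overall and in every proposal group — no reversal.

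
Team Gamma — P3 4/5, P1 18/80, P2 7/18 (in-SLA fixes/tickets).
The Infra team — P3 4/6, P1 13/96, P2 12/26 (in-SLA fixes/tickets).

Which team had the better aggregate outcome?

Team Gamma

P3: Team Gamma 4/5 = 80.0%, the Infra team 4/6 = 66.7% → Team Gamma
P1: Team Gamma 18/80 = 22.5%, the Infra team 13/96 = 13.5% → Team Gamma
P2: Team Gamma 7/18 = 38.9%, the Infra team 12/26 = 46.2% → the Infra team
Overall: Team Gamma 29/103 = 28.2%, the Infra team 29/128 = 22.7% → Team Gamma
(Neither sweeps every ticket group, but Team Gamma has the higher pooled rate.)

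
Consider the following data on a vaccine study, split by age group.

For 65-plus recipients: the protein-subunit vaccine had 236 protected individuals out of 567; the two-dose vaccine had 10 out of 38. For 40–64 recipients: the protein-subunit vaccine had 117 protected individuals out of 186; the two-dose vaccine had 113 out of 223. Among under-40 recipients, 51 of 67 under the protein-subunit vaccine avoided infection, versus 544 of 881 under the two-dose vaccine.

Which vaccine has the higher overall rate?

65-plus: the protein-subunit vaccine 236/567 = 41.6%, the two-dose vaccine 10/38 = 26.3% → the protein-subunit vaccine
40–64: the protein-subunit vaccine 117/186 = 62.9%, the two-dose vaccine 113/223 = 50.7% → the protein-subunit vaccine
Under-40: the protein-subunit vaccine 51/67 = 76.1%, the two-dose vaccine 544/881 = 61.7% → the protein-subunit vaccine
Overall: the protein-subunit vaccine 404/820 = 49.3%, the two-dose vaccine 667/1142 = 58.4% → the two-dose vaccine
(The protein-subunit vaccine wins every age group but the two-dose vaccine wins overall — the protein-subunit vaccine's recipients skew toward the low-rate 65-plus group.)

the two-dose vaccine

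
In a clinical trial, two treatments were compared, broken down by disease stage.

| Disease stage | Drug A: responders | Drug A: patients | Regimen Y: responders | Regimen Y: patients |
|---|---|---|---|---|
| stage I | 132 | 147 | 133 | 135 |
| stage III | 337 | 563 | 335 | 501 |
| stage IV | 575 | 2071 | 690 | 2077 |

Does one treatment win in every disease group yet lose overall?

No

Stage I: Drug A 132/147 = 89.8%, Regimen Y 133/135 = 98.5% → Regimen Y
Stage III: Drug A 337/563 = 59.9%, Regimen Y 335/501 = 66.9% → Regimen Y
Stage IV: Drug A 575/2071 = 27.8%, Regimen Y 690/2077 = 33.2% → Regimen Y
Overall: Drug A 1044/2781 = 37.5%, Regimen Y 1158/2713 = 42.7% → Regimen Y
Regimen Y wins overall and in every disease group — no reversal.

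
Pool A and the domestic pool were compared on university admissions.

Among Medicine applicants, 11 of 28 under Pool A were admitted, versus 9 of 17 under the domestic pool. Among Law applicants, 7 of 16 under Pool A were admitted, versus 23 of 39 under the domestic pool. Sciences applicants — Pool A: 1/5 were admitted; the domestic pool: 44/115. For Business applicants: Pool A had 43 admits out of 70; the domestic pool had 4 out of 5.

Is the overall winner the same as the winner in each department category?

Medicine: Pool A 11/28 = 39.3%, the domestic pool 9/17 = 52.9% → the domestic pool
Law: Pool A 7/16 = 43.8%, the domestic pool 23/39 = 59.0% → the domestic pool
Sciences: Pool A 1/5 = 20.0%, the domestic pool 44/115 = 38.3% → the domestic pool
Business: Pool A 43/70 = 61.4%, the domestic pool 4/5 = 80.0% → the domestic pool
Overall: Pool A 62/119 = 52.1%, the domestic pool 80/176 = 45.5% → Pool A
The domestic pool wins each department group but Pool A wins overall — the comparison reverses. The domestic pool's applicants skew toward Sciences, which has a lower base rate.

No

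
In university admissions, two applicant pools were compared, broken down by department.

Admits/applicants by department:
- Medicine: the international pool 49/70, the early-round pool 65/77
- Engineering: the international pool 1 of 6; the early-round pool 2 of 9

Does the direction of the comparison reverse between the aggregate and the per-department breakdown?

No

Medicine: the international pool 49/70 = 70.0%, the early-round pool 65/77 = 84.4% → the early-round pool
Engineering: the international pool 1/6 = 16.7%, the early-round pool 2/9 = 22.2% → the early-round pool
Overall: the international pool 50/76 = 65.8%, the early-round pool 67/86 = 77.9% → the early-round pool
The early-round pool wins overall and in every department group — no reversal.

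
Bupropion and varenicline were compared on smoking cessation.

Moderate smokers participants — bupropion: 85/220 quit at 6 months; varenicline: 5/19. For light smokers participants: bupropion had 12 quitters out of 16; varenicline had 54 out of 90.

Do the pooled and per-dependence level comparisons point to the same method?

Moderate smokers: bupropion 85/220 = 38.6%, varenicline 5/19 = 26.3% → bupropion
Light smokers: bupropion 12/16 = 75.0%, varenicline 54/90 = 60.0% → bupropion
Overall: bupropion 97/236 = 41.1%, varenicline 59/109 = 54.1% → varenicline
Bupropion wins each dependence group but varenicline wins overall — the comparison reverses. Bupropion's participants skew toward moderate smokers, which has a lower base rate.

No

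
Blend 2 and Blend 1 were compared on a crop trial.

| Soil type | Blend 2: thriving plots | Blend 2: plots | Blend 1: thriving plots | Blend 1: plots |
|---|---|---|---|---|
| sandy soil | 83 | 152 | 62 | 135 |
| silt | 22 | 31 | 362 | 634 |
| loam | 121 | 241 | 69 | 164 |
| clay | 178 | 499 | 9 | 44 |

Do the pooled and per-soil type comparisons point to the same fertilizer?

Sandy soil: Blend 2 83/152 = 54.6%, Blend 1 62/135 = 45.9% → Blend 2
Silt: Blend 2 22/31 = 71.0%, Blend 1 362/634 = 57.1% → Blend 2
Loam: Blend 2 121/241 = 50.2%, Blend 1 69/164 = 42.1% → Blend 2
Clay: Blend 2 178/499 = 35.7%, Blend 1 9/44 = 20.5% → Blend 2
Overall: Blend 2 404/923 = 43.8%, Blend 1 502/977 = 51.4% → Blend 1
Blend 2 wins each soil group but Blend 1 wins overall — the comparison reverses. Blend 2's plots skew toward clay, which has a lower base rate.

No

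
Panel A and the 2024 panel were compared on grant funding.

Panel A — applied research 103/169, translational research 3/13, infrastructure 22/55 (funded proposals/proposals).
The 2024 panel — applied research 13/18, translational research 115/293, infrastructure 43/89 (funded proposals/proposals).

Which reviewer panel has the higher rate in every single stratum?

Applied research: Panel A 103/169 = 60.9%, the 2024 panel 13/18 = 72.2% → the 2024 panel
Translational research: Panel A 3/13 = 23.1%, the 2024 panel 115/293 = 39.2% → the 2024 panel
Infrastructure: Panel A 22/55 = 40.0%, the 2024 panel 43/89 = 48.3% → the 2024 panel
The 2024 panel has the higher rate in all 3 groups.

the 2024 panel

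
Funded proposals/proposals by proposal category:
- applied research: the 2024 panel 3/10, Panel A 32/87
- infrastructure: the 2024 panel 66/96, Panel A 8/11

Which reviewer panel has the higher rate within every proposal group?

Panel A

Applied research: the 2024 panel 3/10 = 30.0%, Panel A 32/87 = 36.8% → Panel A
Infrastructure: the 2024 panel 66/96 = 68.8%, Panel A 8/11 = 72.7% → Panel A
Panel A has the higher rate in both groups.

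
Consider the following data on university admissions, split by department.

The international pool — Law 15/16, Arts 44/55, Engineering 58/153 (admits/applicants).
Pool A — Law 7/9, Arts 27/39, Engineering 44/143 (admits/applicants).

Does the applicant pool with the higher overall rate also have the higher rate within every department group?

Law: the international pool 15/16 = 93.8%, Pool A 7/9 = 77.8% → the international pool
Arts: the international pool 44/55 = 80.0%, Pool A 27/39 = 69.2% → the international pool
Engineering: the international pool 58/153 = 37.9%, Pool A 44/143 = 30.8% → the international pool
Overall: the international pool 117/224 = 52.2%, Pool A 78/191 = 40.8% → the international pool
The international pool wins overall and in every department group — no reversal.

Yes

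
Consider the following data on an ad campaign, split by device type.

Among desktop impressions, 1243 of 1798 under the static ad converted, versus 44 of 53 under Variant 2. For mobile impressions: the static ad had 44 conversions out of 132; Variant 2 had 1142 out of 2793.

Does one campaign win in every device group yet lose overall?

Desktop: the static ad 1243/1798 = 69.1%, Variant 2 44/53 = 83.0% → Variant 2
Mobile: the static ad 44/132 = 33.3%, Variant 2 1142/2793 = 40.9% → Variant 2
Overall: the static ad 1287/1930 = 66.7%, Variant 2 1186/2846 = 41.7% → the static ad
Variant 2 wins each device group but the static ad wins overall — the comparison reverses. Variant 2's impressions skew toward mobile, which has a lower base rate.

Yes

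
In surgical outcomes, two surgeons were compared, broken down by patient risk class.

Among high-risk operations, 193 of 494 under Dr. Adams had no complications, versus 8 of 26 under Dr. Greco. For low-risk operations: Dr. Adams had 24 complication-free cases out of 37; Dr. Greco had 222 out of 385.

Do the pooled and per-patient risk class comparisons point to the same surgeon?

High-risk: Dr. Adams 193/494 = 39.1%, Dr. Greco 8/26 = 30.8% → Dr. Adams
Low-risk: Dr. Adams 24/37 = 64.9%, Dr. Greco 222/385 = 57.7% → Dr. Adams
Overall: Dr. Adams 217/531 = 40.9%, Dr. Greco 230/411 = 56.0% → Dr. Greco
Dr. Adams wins each patient risk group but Dr. Greco wins overall — the comparison reverses. Dr. Adams's operations skew toward high-risk, which has a lower base rate.

No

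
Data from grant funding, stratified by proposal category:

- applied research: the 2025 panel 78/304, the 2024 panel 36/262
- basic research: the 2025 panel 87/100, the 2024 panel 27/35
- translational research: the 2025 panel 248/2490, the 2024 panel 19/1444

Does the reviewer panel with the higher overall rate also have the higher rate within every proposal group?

Applied research: the 2025 panel 78/304 = 25.7%, the 2024 panel 36/262 = 13.7% → the 2025 panel
Basic research: the 2025 panel 87/100 = 87.0%, the 2024 panel 27/35 = 77.1% → the 2025 panel
Translational research: the 2025 panel 248/2490 = 10.0%, the 2024 panel 19/1444 = 1.3% → the 2025 panel
Overall: the 2025 panel 413/2894 = 14.3%, the 2024 panel 82/1741 = 4.7% → the 2025 panel
The 2025 panel wins overall and in every proposal group — no reversal.

Yes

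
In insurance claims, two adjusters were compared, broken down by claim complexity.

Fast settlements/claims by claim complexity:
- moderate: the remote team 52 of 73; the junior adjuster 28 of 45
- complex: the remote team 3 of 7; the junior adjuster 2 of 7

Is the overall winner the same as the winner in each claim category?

Yes

Moderate: the remote team 52/73 = 71.2%, the junior adjuster 28/45 = 62.2% → the remote team
Complex: the remote team 3/7 = 42.9%, the junior adjuster 2/7 = 28.6% → the remote team
Overall: the remote team 55/80 = 68.8%, the junior adjuster 30/52 = 57.7% → the remote team
The remote team wins overall and in every claim group — no reversal.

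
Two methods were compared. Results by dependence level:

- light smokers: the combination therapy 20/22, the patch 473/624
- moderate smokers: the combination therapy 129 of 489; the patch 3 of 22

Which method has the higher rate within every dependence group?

the combination therapy

Light smokers: the combination therapy 20/22 = 90.9%, the patch 473/624 = 75.8% → the combination therapy
Moderate smokers: the combination therapy 129/489 = 26.4%, the patch 3/22 = 13.6% → the combination therapy
The combination therapy has the higher rate in both groups.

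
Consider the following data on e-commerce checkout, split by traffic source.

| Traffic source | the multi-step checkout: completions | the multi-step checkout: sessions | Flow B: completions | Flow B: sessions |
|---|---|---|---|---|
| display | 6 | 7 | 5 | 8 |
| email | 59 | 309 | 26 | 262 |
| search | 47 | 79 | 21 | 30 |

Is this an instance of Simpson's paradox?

No

Display: the multi-step checkout 6/7 = 85.7%, Flow B 5/8 = 62.5% → the multi-step checkout
Email: the multi-step checkout 59/309 = 19.1%, Flow B 26/262 = 9.9% → the multi-step checkout
Search: the multi-step checkout 47/79 = 59.5%, Flow B 21/30 = 70.0% → Flow B
Overall: the multi-step checkout 112/395 = 28.4%, Flow B 52/300 = 17.3% → the multi-step checkout
Neither sweeps: the multi-step checkout wins 2 of 3 groups, Flow B wins 1. The multi-step checkout wins overall but not every group — no Simpson reversal.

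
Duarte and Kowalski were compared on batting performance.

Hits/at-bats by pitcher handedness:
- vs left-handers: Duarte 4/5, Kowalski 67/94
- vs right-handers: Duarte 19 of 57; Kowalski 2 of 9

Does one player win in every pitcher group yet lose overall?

Yes

Vs left-handers: Duarte 4/5 = 80.0%, Kowalski 67/94 = 71.3% → Duarte
Vs right-handers: Duarte 19/57 = 33.3%, Kowalski 2/9 = 22.2% → Duarte
Overall: Duarte 23/62 = 37.1%, Kowalski 69/103 = 67.0% → Kowalski
Duarte wins each pitcher group but Kowalski wins overall — the comparison reverses. Duarte's at-bats skew toward vs right-handers, which has a lower base rate.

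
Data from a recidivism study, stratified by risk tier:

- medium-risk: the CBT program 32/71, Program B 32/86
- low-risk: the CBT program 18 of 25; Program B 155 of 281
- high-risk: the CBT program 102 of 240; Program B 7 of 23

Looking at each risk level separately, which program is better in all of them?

Medium-risk: the CBT program 32/71 = 45.1%, Program B 32/86 = 37.2% → the CBT program
Low-risk: the CBT program 18/25 = 72.0%, Program B 155/281 = 55.2% → the CBT program
High-risk: the CBT program 102/240 = 42.5%, Program B 7/23 = 30.4% → the CBT program
The CBT program has the higher rate in all 3 groups.

the CBT program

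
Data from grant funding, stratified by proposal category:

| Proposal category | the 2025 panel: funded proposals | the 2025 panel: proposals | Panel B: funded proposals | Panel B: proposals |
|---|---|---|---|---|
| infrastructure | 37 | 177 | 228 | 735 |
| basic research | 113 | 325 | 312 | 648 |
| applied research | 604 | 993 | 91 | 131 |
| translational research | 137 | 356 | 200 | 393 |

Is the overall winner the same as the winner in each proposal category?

No

Infrastructure: the 2025 panel 37/177 = 20.9%, Panel B 228/735 = 31.0% → Panel B
Basic research: the 2025 panel 113/325 = 34.8%, Panel B 312/648 = 48.1% → Panel B
Applied research: the 2025 panel 604/993 = 60.8%, Panel B 91/131 = 69.5% → Panel B
Translational research: the 2025 panel 137/356 = 38.5%, Panel B 200/393 = 50.9% → Panel B
Overall: the 2025 panel 891/1851 = 48.1%, Panel B 831/1907 = 43.6% → the 2025 panel
Panel B wins each proposal group but the 2025 panel wins overall — the comparison reverses. Panel B's proposals skew toward infrastructure, which has a lower base rate.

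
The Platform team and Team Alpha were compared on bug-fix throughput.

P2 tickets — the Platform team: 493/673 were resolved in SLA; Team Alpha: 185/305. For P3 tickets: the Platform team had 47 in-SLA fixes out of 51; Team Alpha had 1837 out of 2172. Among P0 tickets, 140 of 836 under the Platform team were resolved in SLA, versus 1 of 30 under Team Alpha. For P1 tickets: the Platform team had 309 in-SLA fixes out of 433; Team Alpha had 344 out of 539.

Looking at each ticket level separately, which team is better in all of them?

the Platform team

P2: the Platform team 493/673 = 73.3%, Team Alpha 185/305 = 60.7% → the Platform team
P3: the Platform team 47/51 = 92.2%, Team Alpha 1837/2172 = 84.6% → the Platform team
P0: the Platform team 140/836 = 16.7%, Team Alpha 1/30 = 3.3% → the Platform team
P1: the Platform team 309/433 = 71.4%, Team Alpha 344/539 = 63.8% → the Platform team
The Platform team has the higher rate in all 4 groups.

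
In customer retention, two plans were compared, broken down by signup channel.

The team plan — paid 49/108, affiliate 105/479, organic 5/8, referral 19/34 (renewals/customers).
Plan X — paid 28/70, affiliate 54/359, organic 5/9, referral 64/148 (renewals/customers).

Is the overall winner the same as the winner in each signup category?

Yes

Paid: the team plan 49/108 = 45.4%, Plan X 28/70 = 40.0% → the team plan
Affiliate: the team plan 105/479 = 21.9%, Plan X 54/359 = 15.0% → the team plan
Organic: the team plan 5/8 = 62.5%, Plan X 5/9 = 55.6% → the team plan
Referral: the team plan 19/34 = 55.9%, Plan X 64/148 = 43.2% → the team plan
Overall: the team plan 178/629 = 28.3%, Plan X 151/586 = 25.8% → the team plan
The team plan wins overall and in every signup group — no reversal.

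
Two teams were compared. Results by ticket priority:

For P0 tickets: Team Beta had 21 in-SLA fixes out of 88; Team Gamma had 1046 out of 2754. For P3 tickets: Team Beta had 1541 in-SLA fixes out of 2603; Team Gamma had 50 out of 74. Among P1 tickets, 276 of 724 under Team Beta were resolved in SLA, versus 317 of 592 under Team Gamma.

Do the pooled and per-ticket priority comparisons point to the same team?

No

P0: Team Beta 21/88 = 23.9%, Team Gamma 1046/2754 = 38.0% → Team Gamma
P3: Team Beta 1541/2603 = 59.2%, Team Gamma 50/74 = 67.6% → Team Gamma
P1: Team Beta 276/724 = 38.1%, Team Gamma 317/592 = 53.5% → Team Gamma
Overall: Team Beta 1838/3415 = 53.8%, Team Gamma 1413/3420 = 41.3% → Team Beta
Team Gamma wins each ticket group but Team Beta wins overall — the comparison reverses. Team Gamma's tickets skew toward P0, which has a lower base rate.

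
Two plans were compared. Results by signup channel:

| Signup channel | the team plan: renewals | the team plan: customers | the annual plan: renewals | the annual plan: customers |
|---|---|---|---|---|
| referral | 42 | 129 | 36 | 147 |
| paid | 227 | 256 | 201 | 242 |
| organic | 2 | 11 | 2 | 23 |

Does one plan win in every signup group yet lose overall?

No

Referral: the team plan 42/129 = 32.6%, the annual plan 36/147 = 24.5% → the team plan
Paid: the team plan 227/256 = 88.7%, the annual plan 201/242 = 83.1% → the team plan
Organic: the team plan 2/11 = 18.2%, the annual plan 2/23 = 8.7% → the team plan
Overall: the team plan 271/396 = 68.4%, the annual plan 239/412 = 58.0% → the team plan
The team plan wins overall and in every signup group — no reversal.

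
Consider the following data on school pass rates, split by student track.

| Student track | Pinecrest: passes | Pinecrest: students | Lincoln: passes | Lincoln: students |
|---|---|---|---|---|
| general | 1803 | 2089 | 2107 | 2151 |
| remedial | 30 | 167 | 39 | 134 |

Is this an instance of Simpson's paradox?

General: Pinecrest 1803/2089 = 86.3%, Lincoln 2107/2151 = 98.0% → Lincoln
Remedial: Pinecrest 30/167 = 18.0%, Lincoln 39/134 = 29.1% → Lincoln
Overall: Pinecrest 1833/2256 = 81.2%, Lincoln 2146/2285 = 93.9% → Lincoln
Lincoln wins overall and in every student group — no reversal.

No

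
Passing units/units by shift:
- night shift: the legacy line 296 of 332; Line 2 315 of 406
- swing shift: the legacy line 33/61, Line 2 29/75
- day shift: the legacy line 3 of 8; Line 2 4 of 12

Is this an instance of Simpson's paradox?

Night shift: the legacy line 296/332 = 89.2%, Line 2 315/406 = 77.6% → the legacy line
Swing shift: the legacy line 33/61 = 54.1%, Line 2 29/75 = 38.7% → the legacy line
Day shift: the legacy line 3/8 = 37.5%, Line 2 4/12 = 33.3% → the legacy line
Overall: the legacy line 332/401 = 82.8%, Line 2 348/493 = 70.6% → the legacy line
The legacy line wins overall and in every shift group — no reversal.

No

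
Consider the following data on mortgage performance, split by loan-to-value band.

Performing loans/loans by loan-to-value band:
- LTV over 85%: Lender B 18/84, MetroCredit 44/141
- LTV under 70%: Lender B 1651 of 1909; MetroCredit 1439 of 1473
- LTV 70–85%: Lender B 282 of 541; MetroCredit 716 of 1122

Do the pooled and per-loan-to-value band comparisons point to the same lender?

LTV over 85%: Lender B 18/84 = 21.4%, MetroCredit 44/141 = 31.2% → MetroCredit
LTV under 70%: Lender B 1651/1909 = 86.5%, MetroCredit 1439/1473 = 97.7% → MetroCredit
LTV 70–85%: Lender B 282/541 = 52.1%, MetroCredit 716/1122 = 63.8% → MetroCredit
Overall: Lender B 1951/2534 = 77.0%, MetroCredit 2199/2736 = 80.4% → MetroCredit
MetroCredit wins overall and in every loan-to-value group — no reversal.

Yes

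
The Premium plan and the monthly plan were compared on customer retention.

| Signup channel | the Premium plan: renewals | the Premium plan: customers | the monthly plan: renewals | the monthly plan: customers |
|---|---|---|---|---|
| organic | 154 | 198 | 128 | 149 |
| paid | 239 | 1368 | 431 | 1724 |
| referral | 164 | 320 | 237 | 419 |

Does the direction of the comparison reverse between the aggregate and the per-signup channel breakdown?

Organic: the Premium plan 154/198 = 77.8%, the monthly plan 128/149 = 85.9% → the monthly plan
Paid: the Premium plan 239/1368 = 17.5%, the monthly plan 431/1724 = 25.0% → the monthly plan
Referral: the Premium plan 164/320 = 51.2%, the monthly plan 237/419 = 56.6% → the monthly plan
Overall: the Premium plan 557/1886 = 29.5%, the monthly plan 796/2292 = 34.7% → the monthly plan
The monthly plan wins overall and in every signup group — no reversal.

No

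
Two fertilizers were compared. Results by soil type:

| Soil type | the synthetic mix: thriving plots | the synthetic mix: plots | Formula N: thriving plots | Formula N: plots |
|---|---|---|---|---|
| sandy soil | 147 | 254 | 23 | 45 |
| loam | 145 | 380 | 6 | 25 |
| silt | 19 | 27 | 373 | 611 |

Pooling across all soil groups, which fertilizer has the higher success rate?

Formula N

Sandy soil: the synthetic mix 147/254 = 57.9%, Formula N 23/45 = 51.1% → the synthetic mix
Loam: the synthetic mix 145/380 = 38.2%, Formula N 6/25 = 24.0% → the synthetic mix
Silt: the synthetic mix 19/27 = 70.4%, Formula N 373/611 = 61.0% → the synthetic mix
Overall: the synthetic mix 311/661 = 47.0%, Formula N 402/681 = 59.0% → Formula N
(The synthetic mix wins every soil group but Formula N wins overall — the synthetic mix's plots skew toward the low-rate loam group.)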